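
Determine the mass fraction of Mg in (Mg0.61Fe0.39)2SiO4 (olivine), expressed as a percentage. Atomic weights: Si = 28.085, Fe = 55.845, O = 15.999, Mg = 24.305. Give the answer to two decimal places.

Molar mass of (Mg0.61Fe0.39)2SiO4: 1.22*24.305 + 0.78*55.845 + 1*28.085 + 4*15.999 = 165.292 g/mol.
Mass of Mg per formula unit: 1.22 × 24.305 = 29.652 g.
Weight fraction Mg = 29.652 / 165.292 = 0.1794.

17.94 wt%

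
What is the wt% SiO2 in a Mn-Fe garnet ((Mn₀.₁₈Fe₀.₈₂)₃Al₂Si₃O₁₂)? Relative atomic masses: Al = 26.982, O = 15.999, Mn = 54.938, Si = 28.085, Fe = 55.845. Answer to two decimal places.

Formula mass = 497.252 g/mol.
3 Si → 3.0000 mol SiO2 per formula unit; M(SiO2) = 60.083, so SiO2 mass = 180.249 g.
180.249/497.252 × 100 = 36.25 wt%.

36.25 wt%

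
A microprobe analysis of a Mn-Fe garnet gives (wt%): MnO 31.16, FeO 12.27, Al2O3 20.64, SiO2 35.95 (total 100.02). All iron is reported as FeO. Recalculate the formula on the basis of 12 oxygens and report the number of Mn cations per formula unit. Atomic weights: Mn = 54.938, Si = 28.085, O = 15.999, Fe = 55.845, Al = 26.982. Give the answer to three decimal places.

2.184 Mn apfu

31.16 wt% MnO ÷ 70.937 g/mol = 0.43926 mol, giving 0.43926 Mn and 0.43926 O.
12.27 wt% FeO ÷ 71.844 g/mol = 0.17079 mol, giving 0.17079 Fe and 0.17079 O.
20.64 wt% Al2O3 ÷ 101.961 g/mol = 0.20243 mol, giving 0.40486 Al and 0.60729 O.
35.95 wt% SiO2 ÷ 60.083 g/mol = 0.59834 mol, giving 0.59834 Si and 1.19668 O.
Oxygen sums to 2.41402; scaling by 12/2.41402 = 4.97096 puts the formula on 12 O.
Mn: 0.43926 × 4.97096 = 2.184 atoms per formula unit.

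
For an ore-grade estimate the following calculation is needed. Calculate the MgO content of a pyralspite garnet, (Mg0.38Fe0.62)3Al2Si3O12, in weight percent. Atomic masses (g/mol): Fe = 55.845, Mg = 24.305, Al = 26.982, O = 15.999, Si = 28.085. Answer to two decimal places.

9.95 wt%

M((Mg0.38Fe0.62)3Al2Si3O12) = 461.786 g/mol; M(MgO) = 40.304 g/mol.
Moles MgO per formula unit = 1.14 Mg ÷ 1 = 1.1400.
MgO fraction = (1.1400 × 40.304) / 461.786 = 45.947/461.786 = 0.0995.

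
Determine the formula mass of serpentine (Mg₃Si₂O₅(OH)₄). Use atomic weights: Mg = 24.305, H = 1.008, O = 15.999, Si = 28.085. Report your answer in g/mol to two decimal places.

277.11 g/mol

The formula mass is the sum 3*24.305 + 2*28.085 + 9*15.999 + 4*1.008.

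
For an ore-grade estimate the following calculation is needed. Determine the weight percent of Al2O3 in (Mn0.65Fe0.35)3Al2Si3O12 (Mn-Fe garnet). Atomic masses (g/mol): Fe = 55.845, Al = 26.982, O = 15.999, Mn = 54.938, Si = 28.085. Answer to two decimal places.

Formula mass = 495.973 g/mol.
2 Al → 1.0000 mol Al2O3 per formula unit; M(Al2O3) = 101.961, so Al2O3 mass = 101.961 g.
101.961/495.973 × 100 = 20.56 wt%.

20.56 wt%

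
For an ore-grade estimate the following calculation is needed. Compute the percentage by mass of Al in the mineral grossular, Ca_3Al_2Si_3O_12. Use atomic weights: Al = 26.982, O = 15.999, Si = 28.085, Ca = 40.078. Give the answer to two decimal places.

Formula mass = 3*40.078 + 2*26.982 + 3*28.085 + 12*15.999 = 450.441 g/mol, of which 53.964 g is Al.
So Al makes up 53.964/450.441 = 0.1198 of the mass, i.e. 11.98%.

11.98 weight percent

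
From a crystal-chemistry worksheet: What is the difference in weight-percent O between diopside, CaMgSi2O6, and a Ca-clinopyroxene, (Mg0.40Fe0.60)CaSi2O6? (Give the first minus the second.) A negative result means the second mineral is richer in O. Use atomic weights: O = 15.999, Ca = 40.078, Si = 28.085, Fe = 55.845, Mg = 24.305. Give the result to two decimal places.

First mineral: 95.994 g O in 216.547 g formula = 44.33 wt% O.
Second mineral: 95.994 g O in 235.471 g formula = 40.77 wt% O.
44.33% − 40.77% gives a difference of 3.56 percentage points.

3.56 percentage points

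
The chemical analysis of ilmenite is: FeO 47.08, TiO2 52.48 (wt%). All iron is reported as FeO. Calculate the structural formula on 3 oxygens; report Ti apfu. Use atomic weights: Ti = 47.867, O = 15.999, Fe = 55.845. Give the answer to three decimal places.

47.08 wt% FeO ÷ 71.844 g/mol = 0.65531 mol, giving 0.65531 Fe and 0.65531 O.
52.48 wt% TiO2 ÷ 79.865 g/mol = 0.65711 mol, giving 0.65711 Ti and 1.31422 O.
Oxygen sums to 1.96953; scaling by 3/1.96953 = 1.52321 puts the formula on 3 O.
Ti: 0.65711 × 1.52321 = 1.001 atoms per formula unit.

1.001 Ti apfu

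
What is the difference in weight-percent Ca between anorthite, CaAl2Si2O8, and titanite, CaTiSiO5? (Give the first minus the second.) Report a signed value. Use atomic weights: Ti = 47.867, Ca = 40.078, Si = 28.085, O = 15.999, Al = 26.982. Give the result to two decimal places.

First mineral: 40.078 g Ca in 278.204 g formula = 14.41 wt% Ca.
Second mineral: 40.078 g Ca in 196.025 g formula = 20.45 wt% Ca.
14.41% − 20.45% gives a difference of -6.04 percentage points.

-6.04 percentage points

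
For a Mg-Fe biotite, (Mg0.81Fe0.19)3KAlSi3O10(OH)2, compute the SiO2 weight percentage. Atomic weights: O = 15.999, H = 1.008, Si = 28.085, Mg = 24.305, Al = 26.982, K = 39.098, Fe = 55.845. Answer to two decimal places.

Formula mass = 435.232 g/mol.
3 Si → 3.0000 mol SiO2 per formula unit; M(SiO2) = 60.083, so SiO2 mass = 180.249 g.
180.249/435.232 × 100 = 41.41 wt%.

41.41 wt%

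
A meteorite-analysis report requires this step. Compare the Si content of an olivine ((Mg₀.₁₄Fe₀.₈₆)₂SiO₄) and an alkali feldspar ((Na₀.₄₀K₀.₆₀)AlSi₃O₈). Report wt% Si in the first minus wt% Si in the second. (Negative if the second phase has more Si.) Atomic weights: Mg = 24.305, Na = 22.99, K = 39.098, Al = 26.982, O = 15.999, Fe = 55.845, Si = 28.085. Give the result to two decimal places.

M((Mg₀.₁₄Fe₀.₈₆)₂SiO₄) = 194.940 g/mol, so wt% Si = 28.085/194.940 × 100 = 14.41%.
M((Na₀.₄₀K₀.₆₀)AlSi₃O₈) = 271.884 g/mol, so wt% Si = 84.255/271.884 × 100 = 30.99%.
14.41 − 30.99 = -16.58 pp.

-16.58 percentage points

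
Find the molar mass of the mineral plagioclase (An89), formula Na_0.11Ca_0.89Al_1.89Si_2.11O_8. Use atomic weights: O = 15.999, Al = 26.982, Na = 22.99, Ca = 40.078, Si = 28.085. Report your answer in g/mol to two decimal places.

M = 0.11*22.99 + 0.89*40.078 + 1.89*26.982 + 2.11*28.085 + 8*15.999

276.45 g/mol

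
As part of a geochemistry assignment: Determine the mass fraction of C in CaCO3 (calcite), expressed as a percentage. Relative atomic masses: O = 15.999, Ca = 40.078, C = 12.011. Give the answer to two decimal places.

12.00 wt%

M(CaCO3) = 100.086 g/mol.
C contributes 1 × 12.011 = 12.011 g per mole.
12.011/100.086 = 0.1200 → 12.00%.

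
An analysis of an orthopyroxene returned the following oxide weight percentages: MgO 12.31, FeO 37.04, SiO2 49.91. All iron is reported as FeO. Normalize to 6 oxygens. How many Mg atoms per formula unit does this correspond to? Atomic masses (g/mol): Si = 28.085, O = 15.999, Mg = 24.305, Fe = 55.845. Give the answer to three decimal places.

12.31 wt% MgO ÷ 40.304 g/mol = 0.30543 mol, giving 0.30543 Mg and 0.30543 O.
37.04 wt% FeO ÷ 71.844 g/mol = 0.51556 mol, giving 0.51556 Fe and 0.51556 O.
49.91 wt% SiO2 ÷ 60.083 g/mol = 0.83068 mol, giving 0.83068 Si and 1.66136 O.
Oxygen sums to 2.48235; scaling by 6/2.48235 = 2.41706 puts the formula on 6 O.
Mg: 0.30543 × 2.41706 = 0.738 atoms per formula unit.

0.738 Mg apfu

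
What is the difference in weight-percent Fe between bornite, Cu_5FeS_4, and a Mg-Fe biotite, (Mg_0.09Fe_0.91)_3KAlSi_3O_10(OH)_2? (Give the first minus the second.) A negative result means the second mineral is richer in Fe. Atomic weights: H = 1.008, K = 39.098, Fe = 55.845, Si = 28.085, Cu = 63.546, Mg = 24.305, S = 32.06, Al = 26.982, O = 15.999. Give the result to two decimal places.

M(Cu_5FeS_4) = 501.815 g/mol, so wt% Fe = 55.845/501.815 × 100 = 11.13%.
M((Mg_0.09Fe_0.91)_3KAlSi_3O_10(OH)_2) = 503.358 g/mol, so wt% Fe = 152.457/503.358 × 100 = 30.29%.
11.13 − 30.29 = -19.16 pp.

-19.16 percentage points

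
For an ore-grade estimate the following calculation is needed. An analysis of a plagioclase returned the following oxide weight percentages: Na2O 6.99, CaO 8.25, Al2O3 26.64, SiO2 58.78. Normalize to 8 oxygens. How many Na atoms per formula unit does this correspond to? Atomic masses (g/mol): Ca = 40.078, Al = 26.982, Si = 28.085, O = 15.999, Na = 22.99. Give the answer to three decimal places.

0.601 Na apfu

6.99 wt% Na2O ÷ 61.979 g/mol = 0.11278 mol, giving 0.22556 Na and 0.11278 O.
8.25 wt% CaO ÷ 56.077 g/mol = 0.14712 mol, giving 0.14712 Ca and 0.14712 O.
26.64 wt% Al2O3 ÷ 101.961 g/mol = 0.26128 mol, giving 0.52256 Al and 0.78384 O.
58.78 wt% SiO2 ÷ 60.083 g/mol = 0.97831 mol, giving 0.97831 Si and 1.95662 O.
Oxygen sums to 3.00036; scaling by 8/3.00036 = 2.66635 puts the formula on 8 O.
Na: 0.22556 × 2.66635 = 0.601 atoms per formula unit.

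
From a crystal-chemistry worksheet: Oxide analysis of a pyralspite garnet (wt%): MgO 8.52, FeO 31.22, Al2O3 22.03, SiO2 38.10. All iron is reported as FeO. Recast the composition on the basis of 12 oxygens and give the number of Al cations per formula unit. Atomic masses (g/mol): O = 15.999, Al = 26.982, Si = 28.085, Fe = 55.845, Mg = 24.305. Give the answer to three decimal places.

2.024 Al apfu

MgO: 8.52/40.304 = 0.21139 mol → 0.21139 mol Mg, 0.21139 mol O.
FeO: 31.22/71.844 = 0.43455 mol → 0.43455 mol Fe, 0.43455 mol O.
Al2O3: 22.03/101.961 = 0.21606 mol → 0.43212 mol Al, 0.64818 mol O.
SiO2: 38.10/60.083 = 0.63412 mol → 0.63412 mol Si, 1.26824 mol O.
Total oxygen = 2.56236 mol. Normalization factor = 12/2.56236 = 4.68318.
Al per 12 O = 0.43212 × 4.68318 = 2.024.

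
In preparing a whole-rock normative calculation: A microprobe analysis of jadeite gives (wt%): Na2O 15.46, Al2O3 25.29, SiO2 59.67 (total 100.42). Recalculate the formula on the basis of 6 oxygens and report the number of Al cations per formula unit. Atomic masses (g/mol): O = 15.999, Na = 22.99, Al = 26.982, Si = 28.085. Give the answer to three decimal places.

0.999 Al apfu

Na2O: 15.46/61.979 = 0.24944 mol → 0.49888 mol Na, 0.24944 mol O.
Al2O3: 25.29/101.961 = 0.24804 mol → 0.49608 mol Al, 0.74412 mol O.
SiO2: 59.67/60.083 = 0.99313 mol → 0.99313 mol Si, 1.98626 mol O.
Total oxygen = 2.97982 mol. Normalization factor = 6/2.97982 = 2.01354.
Al per 6 O = 0.49608 × 2.01354 = 0.999.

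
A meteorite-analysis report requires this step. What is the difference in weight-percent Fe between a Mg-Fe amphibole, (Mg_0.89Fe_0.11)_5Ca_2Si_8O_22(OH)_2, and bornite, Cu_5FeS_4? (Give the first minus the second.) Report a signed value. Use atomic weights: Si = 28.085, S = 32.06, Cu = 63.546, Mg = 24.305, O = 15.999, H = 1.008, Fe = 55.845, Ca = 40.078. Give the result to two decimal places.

M((Mg_0.89Fe_0.11)_5Ca_2Si_8O_22(OH)_2) = 829.700 g/mol, so wt% Fe = 30.715/829.700 × 100 = 3.70%.
M(Cu_5FeS_4) = 501.815 g/mol, so wt% Fe = 55.845/501.815 × 100 = 11.13%.
3.70 − 11.13 = -7.43 pp.

-7.43 percentage points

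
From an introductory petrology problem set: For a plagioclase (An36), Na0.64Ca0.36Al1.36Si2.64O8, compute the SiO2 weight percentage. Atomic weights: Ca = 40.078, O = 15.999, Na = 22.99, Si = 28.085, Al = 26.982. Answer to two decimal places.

M(Na0.64Ca0.36Al1.36Si2.64O8) = 267.974 g/mol; M(SiO2) = 60.083 g/mol.
Moles SiO2 per formula unit = 2.64 Si ÷ 1 = 2.6400.
SiO2 fraction = (2.6400 × 60.083) / 267.974 = 158.619/267.974 = 0.5919.

59.19 wt%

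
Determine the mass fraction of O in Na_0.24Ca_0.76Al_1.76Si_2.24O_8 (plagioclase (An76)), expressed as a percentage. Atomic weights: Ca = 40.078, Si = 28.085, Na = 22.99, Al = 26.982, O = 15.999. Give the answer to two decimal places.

Molar mass of Na_0.24Ca_0.76Al_1.76Si_2.24O_8: 0.24·22.99 + 0.76·40.078 + 1.76·26.982 + 2.24·28.085 + 8·15.999 = 274.368 g/mol.
Mass of O per formula unit: 8 × 15.999 = 127.992 g.
Weight fraction O = 127.992 / 274.368 = 0.4665.

46.65 mass %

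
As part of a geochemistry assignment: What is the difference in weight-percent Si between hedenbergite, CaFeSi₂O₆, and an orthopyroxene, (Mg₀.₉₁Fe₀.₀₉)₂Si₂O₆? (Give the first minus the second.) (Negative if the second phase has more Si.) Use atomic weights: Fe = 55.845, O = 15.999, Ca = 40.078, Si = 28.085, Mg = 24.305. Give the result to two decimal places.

M(CaFeSi₂O₆) = 248.087 g/mol, so wt% Si = 56.170/248.087 × 100 = 22.64%.
M((Mg₀.₉₁Fe₀.₀₉)₂Si₂O₆) = 206.451 g/mol, so wt% Si = 56.170/206.451 × 100 = 27.21%.
22.64 − 27.21 = -4.57 pp.

-4.57 percentage points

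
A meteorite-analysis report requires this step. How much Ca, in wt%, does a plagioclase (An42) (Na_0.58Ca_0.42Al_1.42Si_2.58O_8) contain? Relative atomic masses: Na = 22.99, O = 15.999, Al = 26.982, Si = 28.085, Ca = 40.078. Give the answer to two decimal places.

Formula mass = 0.58*22.99 + 0.42*40.078 + 1.42*26.982 + 2.58*28.085 + 8*15.999 = 268.933 g/mol, of which 16.833 g is Ca.
So Ca makes up 16.833/268.933 = 0.0626 of the mass, i.e. 6.26%.

6.26 wt%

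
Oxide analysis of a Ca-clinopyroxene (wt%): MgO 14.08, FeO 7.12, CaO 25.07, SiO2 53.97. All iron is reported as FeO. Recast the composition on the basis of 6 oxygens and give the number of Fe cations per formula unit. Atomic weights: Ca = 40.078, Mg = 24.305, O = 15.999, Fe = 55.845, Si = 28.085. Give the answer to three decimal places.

0.221 Fe apfu

MgO (M=40.304): mol = 0.34934; Mg = 0.34934, O = 0.34934.
FeO (M=71.844): mol = 0.09910; Fe = 0.09910, O = 0.09910.
CaO (M=56.077): mol = 0.44706; Ca = 0.44706, O = 0.44706.
SiO2 (M=60.083): mol = 0.89826; Si = 0.89826, O = 1.79652.
ΣO = 2.69202; factor = 6/ΣO = 2.22881.
Fe apfu = 0.09910 × 2.22881 = 0.221.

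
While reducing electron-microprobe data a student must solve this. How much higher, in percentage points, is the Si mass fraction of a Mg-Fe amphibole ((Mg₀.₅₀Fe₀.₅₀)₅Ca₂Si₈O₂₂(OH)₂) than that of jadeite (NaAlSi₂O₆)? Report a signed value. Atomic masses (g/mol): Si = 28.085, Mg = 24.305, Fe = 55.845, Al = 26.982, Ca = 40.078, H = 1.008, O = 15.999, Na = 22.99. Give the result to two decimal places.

-2.58 percentage points

Si in (Mg₀.₅₀Fe₀.₅₀)₅Ca₂Si₈O₂₂(OH)₂: molar mass 891.203 g/mol; 8×28.085 = 224.680 g → 25.21 wt%.
Si in NaAlSi₂O₆: molar mass 202.136 g/mol; 2×28.085 = 56.170 g → 27.79 wt%.
Difference = 25.21 − 27.79 = -2.58 percentage points.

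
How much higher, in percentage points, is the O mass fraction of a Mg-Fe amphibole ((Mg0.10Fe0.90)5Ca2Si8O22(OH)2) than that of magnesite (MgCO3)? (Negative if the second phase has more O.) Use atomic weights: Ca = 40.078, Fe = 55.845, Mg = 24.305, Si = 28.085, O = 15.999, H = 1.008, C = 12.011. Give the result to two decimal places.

-16.69 percentage points

O in (Mg0.10Fe0.90)5Ca2Si8O22(OH)2: molar mass 954.283 g/mol; 24×15.999 = 383.976 g → 40.24 wt%.
O in MgCO3: molar mass 84.313 g/mol; 3×15.999 = 47.997 g → 56.93 wt%.
Difference = 40.24 − 56.93 = -16.69 percentage points.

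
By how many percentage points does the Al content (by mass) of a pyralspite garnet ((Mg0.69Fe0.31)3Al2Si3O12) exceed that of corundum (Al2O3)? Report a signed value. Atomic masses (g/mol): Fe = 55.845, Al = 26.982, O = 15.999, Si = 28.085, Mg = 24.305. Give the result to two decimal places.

First mineral: 53.964 g Al in 432.454 g formula = 12.48 wt% Al.
Second mineral: 53.964 g Al in 101.961 g formula = 52.93 wt% Al.
12.48% − 52.93% gives a difference of -40.45 percentage points.

-40.45 percentage points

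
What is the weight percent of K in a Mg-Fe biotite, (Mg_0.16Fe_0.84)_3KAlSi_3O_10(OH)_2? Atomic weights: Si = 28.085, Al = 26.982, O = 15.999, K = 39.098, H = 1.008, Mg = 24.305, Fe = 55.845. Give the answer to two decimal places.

M((Mg_0.16Fe_0.84)_3KAlSi_3O_10(OH)_2) = 496.735 g/mol.
K contributes 1 × 39.098 = 39.098 g per mole.
39.098/496.735 = 0.0787 → 7.87%.

7.87 wt%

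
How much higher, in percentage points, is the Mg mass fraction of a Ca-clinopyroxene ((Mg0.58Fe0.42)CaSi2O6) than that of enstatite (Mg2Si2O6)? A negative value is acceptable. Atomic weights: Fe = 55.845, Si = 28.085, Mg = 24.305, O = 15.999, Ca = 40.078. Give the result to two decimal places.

-18.08 percentage points

Mg in (Mg0.58Fe0.42)CaSi2O6: molar mass 229.794 g/mol; 0.58×24.305 = 14.097 g → 6.13 wt%.
Mg in Mg2Si2O6: molar mass 200.774 g/mol; 2×24.305 = 48.610 g → 24.21 wt%.
Difference = 6.13 − 24.21 = -18.08 percentage points.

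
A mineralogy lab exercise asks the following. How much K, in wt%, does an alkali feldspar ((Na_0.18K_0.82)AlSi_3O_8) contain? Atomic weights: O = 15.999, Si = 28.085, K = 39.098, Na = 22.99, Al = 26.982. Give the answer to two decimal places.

11.64 wt%

Molar mass of (Na_0.18K_0.82)AlSi_3O_8: 0.18*22.99 + 0.82*39.098 + 1*26.982 + 3*28.085 + 8*15.999 = 275.428 g/mol.
Mass of K per formula unit: 0.82 × 39.098 = 32.060 g.
Weight fraction K = 32.060 / 275.428 = 0.1164.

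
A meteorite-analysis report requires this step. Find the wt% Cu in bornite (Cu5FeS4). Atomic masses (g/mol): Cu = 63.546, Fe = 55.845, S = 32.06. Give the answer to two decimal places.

Formula mass = 5*63.546 + 1*55.845 + 4*32.06 = 501.815 g/mol, of which 317.730 g is Cu.
So Cu makes up 317.730/501.815 = 0.6332 of the mass, i.e. 63.32%.

63.32 weight percent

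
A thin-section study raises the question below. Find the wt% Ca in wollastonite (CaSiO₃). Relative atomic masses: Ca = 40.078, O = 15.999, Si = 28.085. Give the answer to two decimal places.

Molar mass of CaSiO₃: 1·40.078 + 1·28.085 + 3·15.999 = 116.160 g/mol.
Mass of Ca per formula unit: 1 × 40.078 = 40.078 g.
Weight fraction Ca = 40.078 / 116.160 = 0.3450.

34.50 mass %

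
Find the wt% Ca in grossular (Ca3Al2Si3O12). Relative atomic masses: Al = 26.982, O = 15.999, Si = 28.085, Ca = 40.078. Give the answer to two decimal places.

26.69 wt%

Molar mass of Ca3Al2Si3O12: 3*40.078 + 2*26.982 + 3*28.085 + 12*15.999 = 450.441 g/mol.
Mass of Ca per formula unit: 3 × 40.078 = 120.234 g.
Weight fraction Ca = 120.234 / 450.441 = 0.2669.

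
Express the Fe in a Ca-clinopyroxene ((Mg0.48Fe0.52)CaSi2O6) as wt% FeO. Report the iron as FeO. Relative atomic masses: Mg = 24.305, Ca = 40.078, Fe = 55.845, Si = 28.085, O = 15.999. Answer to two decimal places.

16.04 wt%

Molar mass of (Mg0.48Fe0.52)CaSi2O6 = 0.48*24.305 + 0.52*55.845 + 1*40.078 + 2*28.085 + 6*15.999 = 232.948 g/mol.
Each formula unit contains 0.52 Fe, equivalent to 0.52/1 = 0.5200 mol FeO.
M(FeO) = 1×55.845 + 1×15.999 = 71.844 g/mol.
Mass of FeO per formula unit = 0.5200 × 71.844 = 37.359 g.
FeO wt% = 37.359 / 232.948 × 100 = 16.04%.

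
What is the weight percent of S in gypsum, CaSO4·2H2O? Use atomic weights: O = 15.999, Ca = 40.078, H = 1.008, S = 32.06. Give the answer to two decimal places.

18.62 mass %

Molar mass of CaSO4·2H2O: 1*40.078 + 1*32.06 + 6*15.999 + 4*1.008 = 172.164 g/mol.
Mass of S per formula unit: 1 × 32.06 = 32.060 g.
Weight fraction S = 32.060 / 172.164 = 0.1862.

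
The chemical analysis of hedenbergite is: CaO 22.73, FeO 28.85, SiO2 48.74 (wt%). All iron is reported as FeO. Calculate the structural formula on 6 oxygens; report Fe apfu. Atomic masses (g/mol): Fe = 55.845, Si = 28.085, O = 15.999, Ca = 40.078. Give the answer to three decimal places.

CaO: 22.73/56.077 = 0.40534 mol → 0.40534 mol Ca, 0.40534 mol O.
FeO: 28.85/71.844 = 0.40156 mol → 0.40156 mol Fe, 0.40156 mol O.
SiO2: 48.74/60.083 = 0.81121 mol → 0.81121 mol Si, 1.62242 mol O.
Total oxygen = 2.42932 mol. Normalization factor = 6/2.42932 = 2.46983.
Fe per 6 O = 0.40156 × 2.46983 = 0.992.

0.992 Fe apfu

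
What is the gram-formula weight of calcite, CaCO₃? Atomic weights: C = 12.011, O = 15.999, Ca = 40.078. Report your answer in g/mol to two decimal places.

100.09 g/mol

Ca: 1 × 40.078 = 40.0780
C: 1 × 12.011 = 12.0110
O: 3 × 15.999 = 47.9970
Summing the contributions gives the formula mass.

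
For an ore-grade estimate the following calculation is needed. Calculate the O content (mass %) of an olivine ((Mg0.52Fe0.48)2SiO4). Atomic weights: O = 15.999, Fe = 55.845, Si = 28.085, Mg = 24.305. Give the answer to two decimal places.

Formula mass = 1.04·24.305 + 0.96·55.845 + 1·28.085 + 4·15.999 = 170.969 g/mol, of which 63.996 g is O.
So O makes up 63.996/170.969 = 0.3743 of the mass, i.e. 37.43%.

37.43 mass %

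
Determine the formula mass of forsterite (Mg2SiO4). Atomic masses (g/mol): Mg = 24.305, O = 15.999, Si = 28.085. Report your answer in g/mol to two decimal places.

M = 2·24.305 + 1·28.085 + 4·15.999

140.69 g/mol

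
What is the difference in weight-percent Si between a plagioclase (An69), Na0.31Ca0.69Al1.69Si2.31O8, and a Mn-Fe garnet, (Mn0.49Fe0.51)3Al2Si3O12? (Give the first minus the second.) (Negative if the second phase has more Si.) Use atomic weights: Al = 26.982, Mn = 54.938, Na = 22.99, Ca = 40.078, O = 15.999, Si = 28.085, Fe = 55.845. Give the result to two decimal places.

6.77 percentage points

M(Na0.31Ca0.69Al1.69Si2.31O8) = 273.249 g/mol, so wt% Si = 64.876/273.249 × 100 = 23.74%.
M((Mn0.49Fe0.51)3Al2Si3O12) = 496.409 g/mol, so wt% Si = 84.255/496.409 × 100 = 16.97%.
23.74 − 16.97 = 6.77 pp.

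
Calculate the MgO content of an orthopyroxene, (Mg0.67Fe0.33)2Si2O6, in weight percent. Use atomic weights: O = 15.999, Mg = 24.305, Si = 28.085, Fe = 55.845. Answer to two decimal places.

24.37 wt%

Formula mass = 221.590 g/mol.
1.34 Mg → 1.3400 mol MgO per formula unit; M(MgO) = 40.304, so MgO mass = 54.007 g.
54.007/221.590 × 100 = 24.37 wt%.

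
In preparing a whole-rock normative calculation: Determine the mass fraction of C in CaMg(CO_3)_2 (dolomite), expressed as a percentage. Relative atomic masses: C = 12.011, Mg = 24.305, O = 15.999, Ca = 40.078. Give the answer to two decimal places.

13.03 mass %

Formula mass = 1*40.078 + 1*24.305 + 2*12.011 + 6*15.999 = 184.399 g/mol, of which 24.022 g is C.
So C makes up 24.022/184.399 = 0.1303 of the mass, i.e. 13.03%.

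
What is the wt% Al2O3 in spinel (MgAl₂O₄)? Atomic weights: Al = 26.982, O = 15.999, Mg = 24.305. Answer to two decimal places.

Molar mass of MgAl₂O₄ = 1×24.305 + 2×26.982 + 4×15.999 = 142.265 g/mol.
Each formula unit contains 2 Al, equivalent to 2/2 = 1.0000 mol Al2O3.
M(Al2O3) = 2×26.982 + 3×15.999 = 101.961 g/mol.
Mass of Al2O3 per formula unit = 1.0000 × 101.961 = 101.961 g.
Al2O3 wt% = 101.961 / 142.265 × 100 = 71.67%.

71.67 wt%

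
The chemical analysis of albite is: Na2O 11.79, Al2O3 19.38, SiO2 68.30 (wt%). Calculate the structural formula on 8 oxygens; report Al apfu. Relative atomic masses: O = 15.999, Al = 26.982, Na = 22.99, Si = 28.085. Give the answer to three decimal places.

11.79 wt% Na2O ÷ 61.979 g/mol = 0.19023 mol, giving 0.38046 Na and 0.19023 O.
19.38 wt% Al2O3 ÷ 101.961 g/mol = 0.19007 mol, giving 0.38014 Al and 0.57021 O.
68.30 wt% SiO2 ÷ 60.083 g/mol = 1.13676 mol, giving 1.13676 Si and 2.27352 O.
Oxygen sums to 3.03396; scaling by 8/3.03396 = 2.63682 puts the formula on 8 O.
Al: 0.38014 × 2.63682 = 1.002 atoms per formula unit.

1.002 Al apfu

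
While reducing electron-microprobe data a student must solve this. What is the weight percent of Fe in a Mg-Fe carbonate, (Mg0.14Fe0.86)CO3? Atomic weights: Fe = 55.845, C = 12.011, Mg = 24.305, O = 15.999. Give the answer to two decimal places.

Formula mass = 0.14·24.305 + 0.86·55.845 + 1·12.011 + 3·15.999 = 111.437 g/mol, of which 48.027 g is Fe.
So Fe makes up 48.027/111.437 = 0.4310 of the mass, i.e. 43.10%.

43.10 weight percent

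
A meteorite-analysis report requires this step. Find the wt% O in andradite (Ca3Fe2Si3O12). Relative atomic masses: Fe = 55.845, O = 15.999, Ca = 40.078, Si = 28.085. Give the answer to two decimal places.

M(Ca3Fe2Si3O12) = 508.167 g/mol.
O contributes 12 × 15.999 = 191.988 g per mole.
191.988/508.167 = 0.3778 → 37.78%.

37.78 wt%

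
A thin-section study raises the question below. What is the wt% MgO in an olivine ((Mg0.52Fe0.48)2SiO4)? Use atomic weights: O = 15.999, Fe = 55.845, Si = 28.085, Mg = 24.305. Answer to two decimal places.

24.52 wt%

M((Mg0.52Fe0.48)2SiO4) = 170.969 g/mol; M(MgO) = 40.304 g/mol.
Moles MgO per formula unit = 1.04 Mg ÷ 1 = 1.0400.
MgO fraction = (1.0400 × 40.304) / 170.969 = 41.916/170.969 = 0.2452.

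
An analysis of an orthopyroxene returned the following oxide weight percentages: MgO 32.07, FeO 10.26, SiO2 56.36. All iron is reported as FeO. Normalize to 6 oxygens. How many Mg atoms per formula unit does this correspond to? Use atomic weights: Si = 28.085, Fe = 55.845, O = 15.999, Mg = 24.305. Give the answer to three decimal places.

32.07 wt% MgO ÷ 40.304 g/mol = 0.79570 mol, giving 0.79570 Mg and 0.79570 O.
10.26 wt% FeO ÷ 71.844 g/mol = 0.14281 mol, giving 0.14281 Fe and 0.14281 O.
56.36 wt% SiO2 ÷ 60.083 g/mol = 0.93804 mol, giving 0.93804 Si and 1.87608 O.
Oxygen sums to 2.81459; scaling by 6/2.81459 = 2.13175 puts the formula on 6 O.
Mg: 0.79570 × 2.13175 = 1.696 atoms per formula unit.

1.696 Mg apfu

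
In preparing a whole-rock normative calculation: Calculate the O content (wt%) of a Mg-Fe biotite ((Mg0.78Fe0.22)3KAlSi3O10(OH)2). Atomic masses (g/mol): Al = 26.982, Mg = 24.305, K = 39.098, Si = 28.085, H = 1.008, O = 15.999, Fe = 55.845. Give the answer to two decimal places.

43.83 wt%

Molar mass of (Mg0.78Fe0.22)3KAlSi3O10(OH)2: 2.34×24.305 + 0.66×55.845 + 1×39.098 + 1×26.982 + 3×28.085 + 12×15.999 + 2×1.008 = 438.070 g/mol.
Mass of O per formula unit: 12 × 15.999 = 191.988 g.
Weight fraction O = 191.988 / 438.070 = 0.4383.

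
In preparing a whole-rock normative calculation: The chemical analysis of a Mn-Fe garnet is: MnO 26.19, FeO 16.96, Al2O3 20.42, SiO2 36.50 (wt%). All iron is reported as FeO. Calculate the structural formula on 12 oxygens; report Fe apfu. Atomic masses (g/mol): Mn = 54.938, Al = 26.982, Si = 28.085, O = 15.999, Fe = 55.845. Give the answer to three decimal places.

1.170 Fe apfu

MnO (M=70.937): mol = 0.36920; Mn = 0.36920, O = 0.36920.
FeO (M=71.844): mol = 0.23607; Fe = 0.23607, O = 0.23607.
Al2O3 (M=101.961): mol = 0.20027; Al = 0.40054, O = 0.60081.
SiO2 (M=60.083): mol = 0.60749; Si = 0.60749, O = 1.21498.
ΣO = 2.42106; factor = 12/ΣO = 4.95651.
Fe apfu = 0.23607 × 4.95651 = 1.170.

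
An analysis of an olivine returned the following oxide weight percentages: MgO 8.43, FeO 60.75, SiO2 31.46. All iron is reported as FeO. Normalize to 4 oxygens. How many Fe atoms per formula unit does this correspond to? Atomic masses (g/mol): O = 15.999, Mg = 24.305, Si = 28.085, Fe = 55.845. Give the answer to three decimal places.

MgO (M=40.304): mol = 0.20916; Mg = 0.20916, O = 0.20916.
FeO (M=71.844): mol = 0.84558; Fe = 0.84558, O = 0.84558.
SiO2 (M=60.083): mol = 0.52361; Si = 0.52361, O = 1.04722.
ΣO = 2.10196; factor = 4/ΣO = 1.90299.
Fe apfu = 0.84558 × 1.90299 = 1.609.

1.609 Fe apfu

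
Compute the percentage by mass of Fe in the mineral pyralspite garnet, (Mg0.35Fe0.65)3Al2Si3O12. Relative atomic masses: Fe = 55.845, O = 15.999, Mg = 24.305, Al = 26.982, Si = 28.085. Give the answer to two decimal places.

M((Mg0.35Fe0.65)3Al2Si3O12) = 464.625 g/mol.
Fe contributes 1.95 × 55.845 = 108.898 g per mole.
108.898/464.625 = 0.2344 → 23.44%.

23.44 mass %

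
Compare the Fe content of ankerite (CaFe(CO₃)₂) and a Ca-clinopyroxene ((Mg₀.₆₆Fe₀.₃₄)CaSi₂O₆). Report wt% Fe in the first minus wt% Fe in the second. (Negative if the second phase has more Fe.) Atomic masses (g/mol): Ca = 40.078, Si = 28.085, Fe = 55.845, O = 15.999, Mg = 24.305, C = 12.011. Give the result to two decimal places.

First mineral: 55.845 g Fe in 215.939 g formula = 25.86 wt% Fe.
Second mineral: 18.987 g Fe in 227.271 g formula = 8.35 wt% Fe.
25.86% − 8.35% gives a difference of 17.51 percentage points.

17.51 percentage points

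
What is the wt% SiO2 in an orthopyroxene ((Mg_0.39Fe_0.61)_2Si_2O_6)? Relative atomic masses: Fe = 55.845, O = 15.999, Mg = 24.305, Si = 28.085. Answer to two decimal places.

Molar mass of (Mg_0.39Fe_0.61)_2Si_2O_6 = 0.78×24.305 + 1.22×55.845 + 2×28.085 + 6×15.999 = 239.253 g/mol.
Each formula unit contains 2 Si, equivalent to 2/1 = 2.0000 mol SiO2.
M(SiO2) = 1×28.085 + 2×15.999 = 60.083 g/mol.
Mass of SiO2 per formula unit = 2.0000 × 60.083 = 120.166 g.
SiO2 wt% = 120.166 / 239.253 × 100 = 50.23%.

50.23 wt%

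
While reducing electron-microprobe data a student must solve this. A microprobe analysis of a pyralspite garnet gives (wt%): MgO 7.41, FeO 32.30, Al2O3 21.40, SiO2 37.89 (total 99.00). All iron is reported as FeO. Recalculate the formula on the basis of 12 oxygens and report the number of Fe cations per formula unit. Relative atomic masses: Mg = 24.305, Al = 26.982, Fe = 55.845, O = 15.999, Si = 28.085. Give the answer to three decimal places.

MgO: 7.41/40.304 = 0.18385 mol → 0.18385 mol Mg, 0.18385 mol O.
FeO: 32.30/71.844 = 0.44959 mol → 0.44959 mol Fe, 0.44959 mol O.
Al2O3: 21.40/101.961 = 0.20988 mol → 0.41976 mol Al, 0.62964 mol O.
SiO2: 37.89/60.083 = 0.63063 mol → 0.63063 mol Si, 1.26126 mol O.
Total oxygen = 2.52434 mol. Normalization factor = 12/2.52434 = 4.75372.
Fe per 12 O = 0.44959 × 4.75372 = 2.137.

2.137 Fe apfu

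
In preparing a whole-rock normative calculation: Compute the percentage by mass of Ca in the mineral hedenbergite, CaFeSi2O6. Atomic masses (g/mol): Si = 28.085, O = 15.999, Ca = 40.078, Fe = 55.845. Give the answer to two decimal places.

16.15 weight percent

Formula mass = 1×40.078 + 1×55.845 + 2×28.085 + 6×15.999 = 248.087 g/mol, of which 40.078 g is Ca.
So Ca makes up 40.078/248.087 = 0.1615 of the mass, i.e. 16.15%.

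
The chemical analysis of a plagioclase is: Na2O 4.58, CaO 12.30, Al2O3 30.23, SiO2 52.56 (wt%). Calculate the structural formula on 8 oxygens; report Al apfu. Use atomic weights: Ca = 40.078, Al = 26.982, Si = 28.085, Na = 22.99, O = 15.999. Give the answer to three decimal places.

Na2O (M=61.979): mol = 0.07390; Na = 0.14780, O = 0.07390.
CaO (M=56.077): mol = 0.21934; Ca = 0.21934, O = 0.21934.
Al2O3 (M=101.961): mol = 0.29649; Al = 0.59298, O = 0.88947.
SiO2 (M=60.083): mol = 0.87479; Si = 0.87479, O = 1.74958.
ΣO = 2.93229; factor = 8/ΣO = 2.72824.
Al apfu = 0.59298 × 2.72824 = 1.618.

1.618 Al apfu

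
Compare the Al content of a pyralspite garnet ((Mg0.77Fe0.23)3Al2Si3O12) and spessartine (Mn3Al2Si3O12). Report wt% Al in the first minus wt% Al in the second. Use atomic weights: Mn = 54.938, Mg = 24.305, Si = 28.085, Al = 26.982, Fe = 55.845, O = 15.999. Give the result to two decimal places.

Al in (Mg0.77Fe0.23)3Al2Si3O12: molar mass 424.885 g/mol; 2×26.982 = 53.964 g → 12.70 wt%.
Al in Mn3Al2Si3O12: molar mass 495.021 g/mol; 2×26.982 = 53.964 g → 10.90 wt%.
Difference = 12.70 − 10.90 = 1.80 percentage points.

1.80 percentage points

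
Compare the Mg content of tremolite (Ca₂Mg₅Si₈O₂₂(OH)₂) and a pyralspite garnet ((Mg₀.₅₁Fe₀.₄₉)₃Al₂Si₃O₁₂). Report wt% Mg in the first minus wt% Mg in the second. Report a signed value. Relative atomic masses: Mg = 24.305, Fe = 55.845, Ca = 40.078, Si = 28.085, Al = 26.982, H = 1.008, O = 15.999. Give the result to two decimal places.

M(Ca₂Mg₅Si₈O₂₂(OH)₂) = 812.353 g/mol, so wt% Mg = 121.525/812.353 × 100 = 14.96%.
M((Mg₀.₅₁Fe₀.₄₉)₃Al₂Si₃O₁₂) = 449.486 g/mol, so wt% Mg = 37.187/449.486 × 100 = 8.27%.
14.96 − 8.27 = 6.69 pp.

6.69 percentage points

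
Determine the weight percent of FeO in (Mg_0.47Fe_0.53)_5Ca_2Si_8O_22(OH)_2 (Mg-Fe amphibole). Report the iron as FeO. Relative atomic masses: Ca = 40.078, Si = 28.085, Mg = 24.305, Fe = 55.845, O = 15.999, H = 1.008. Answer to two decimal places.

Formula mass = 895.934 g/mol.
2.65 Fe → 2.6500 mol FeO per formula unit; M(FeO) = 71.844, so FeO mass = 190.387 g.
190.387/895.934 × 100 = 21.25 wt%.

21.25 wt%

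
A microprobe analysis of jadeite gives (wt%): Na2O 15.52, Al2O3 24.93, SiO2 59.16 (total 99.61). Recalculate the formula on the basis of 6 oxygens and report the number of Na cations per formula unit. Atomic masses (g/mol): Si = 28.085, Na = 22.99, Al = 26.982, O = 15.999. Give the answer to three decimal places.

15.52 wt% Na2O ÷ 61.979 g/mol = 0.25041 mol, giving 0.50082 Na and 0.25041 O.
24.93 wt% Al2O3 ÷ 101.961 g/mol = 0.24451 mol, giving 0.48902 Al and 0.73353 O.
59.16 wt% SiO2 ÷ 60.083 g/mol = 0.98464 mol, giving 0.98464 Si and 1.96928 O.
Oxygen sums to 2.95322; scaling by 6/2.95322 = 2.03168 puts the formula on 6 O.
Na: 0.50082 × 2.03168 = 1.018 atoms per formula unit.

1.018 Na apfu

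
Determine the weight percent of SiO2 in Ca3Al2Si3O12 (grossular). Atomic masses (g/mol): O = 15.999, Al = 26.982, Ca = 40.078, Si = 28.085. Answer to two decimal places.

M(Ca3Al2Si3O12) = 450.441 g/mol; M(SiO2) = 60.083 g/mol.
Moles SiO2 per formula unit = 3 Si ÷ 1 = 3.0000.
SiO2 fraction = (3.0000 × 60.083) / 450.441 = 180.249/450.441 = 0.4002.

40.02 wt%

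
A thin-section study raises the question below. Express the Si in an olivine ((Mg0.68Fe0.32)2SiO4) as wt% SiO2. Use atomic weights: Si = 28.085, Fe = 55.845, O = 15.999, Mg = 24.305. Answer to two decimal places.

37.35 wt%

Formula mass = 160.877 g/mol.
1 Si → 1.0000 mol SiO2 per formula unit; M(SiO2) = 60.083, so SiO2 mass = 60.083 g.
60.083/160.877 × 100 = 37.35 wt%.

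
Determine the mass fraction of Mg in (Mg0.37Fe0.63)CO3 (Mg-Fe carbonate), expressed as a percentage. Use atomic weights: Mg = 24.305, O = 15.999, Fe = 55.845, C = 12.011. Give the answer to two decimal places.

8.63 mass %

Molar mass of (Mg0.37Fe0.63)CO3: 0.37·24.305 + 0.63·55.845 + 1·12.011 + 3·15.999 = 104.183 g/mol.
Mass of Mg per formula unit: 0.37 × 24.305 = 8.993 g.
Weight fraction Mg = 8.993 / 104.183 = 0.0863.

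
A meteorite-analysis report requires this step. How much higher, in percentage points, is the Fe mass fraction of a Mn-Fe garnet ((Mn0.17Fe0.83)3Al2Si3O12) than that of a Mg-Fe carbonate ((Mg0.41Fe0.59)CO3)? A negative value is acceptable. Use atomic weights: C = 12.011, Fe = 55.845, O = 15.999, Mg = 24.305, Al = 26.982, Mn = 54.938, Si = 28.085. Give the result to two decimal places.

Fe in (Mn0.17Fe0.83)3Al2Si3O12: molar mass 497.279 g/mol; 2.49×55.845 = 139.054 g → 27.96 wt%.
Fe in (Mg0.41Fe0.59)CO3: molar mass 102.922 g/mol; 0.59×55.845 = 32.949 g → 32.01 wt%.
Difference = 27.96 − 32.01 = -4.05 percentage points.

-4.05 percentage points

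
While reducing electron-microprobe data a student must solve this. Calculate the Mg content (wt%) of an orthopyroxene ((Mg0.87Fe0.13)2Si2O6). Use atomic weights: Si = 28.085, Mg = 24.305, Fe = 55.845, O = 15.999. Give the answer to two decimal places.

Molar mass of (Mg0.87Fe0.13)2Si2O6: 1.74·24.305 + 0.26·55.845 + 2·28.085 + 6·15.999 = 208.974 g/mol.
Mass of Mg per formula unit: 1.74 × 24.305 = 42.291 g.
Weight fraction Mg = 42.291 / 208.974 = 0.2024.

20.24 wt%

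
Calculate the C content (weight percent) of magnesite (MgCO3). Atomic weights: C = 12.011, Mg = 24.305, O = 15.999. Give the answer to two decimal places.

M(MgCO3) = 84.313 g/mol.
C contributes 1 × 12.011 = 12.011 g per mole.
12.011/84.313 = 0.1425 → 14.25%.

14.25 weight percent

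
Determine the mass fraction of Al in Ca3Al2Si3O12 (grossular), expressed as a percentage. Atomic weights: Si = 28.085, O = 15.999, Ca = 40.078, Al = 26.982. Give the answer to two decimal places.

Formula mass = 3×40.078 + 2×26.982 + 3×28.085 + 12×15.999 = 450.441 g/mol, of which 53.964 g is Al.
So Al makes up 53.964/450.441 = 0.1198 of the mass, i.e. 11.98%.

11.98 wt%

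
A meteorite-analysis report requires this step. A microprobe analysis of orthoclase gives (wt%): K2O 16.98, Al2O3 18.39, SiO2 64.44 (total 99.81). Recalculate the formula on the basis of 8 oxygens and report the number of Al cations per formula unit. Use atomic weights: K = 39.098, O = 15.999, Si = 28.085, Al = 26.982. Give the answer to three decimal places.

K2O: 16.98/94.195 = 0.18026 mol → 0.36052 mol K, 0.18026 mol O.
Al2O3: 18.39/101.961 = 0.18036 mol → 0.36072 mol Al, 0.54108 mol O.
SiO2: 64.44/60.083 = 1.07252 mol → 1.07252 mol Si, 2.14504 mol O.
Total oxygen = 2.86638 mol. Normalization factor = 8/2.86638 = 2.79098.
Al per 8 O = 0.36072 × 2.79098 = 1.007.

1.007 Al apfu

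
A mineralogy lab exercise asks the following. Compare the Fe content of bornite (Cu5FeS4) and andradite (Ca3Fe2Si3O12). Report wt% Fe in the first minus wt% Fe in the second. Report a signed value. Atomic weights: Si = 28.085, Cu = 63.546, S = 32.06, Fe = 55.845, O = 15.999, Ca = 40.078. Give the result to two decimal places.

-10.85 percentage points

M(Cu5FeS4) = 501.815 g/mol, so wt% Fe = 55.845/501.815 × 100 = 11.13%.
M(Ca3Fe2Si3O12) = 508.167 g/mol, so wt% Fe = 111.690/508.167 × 100 = 21.98%.
11.13 − 21.98 = -10.85 pp.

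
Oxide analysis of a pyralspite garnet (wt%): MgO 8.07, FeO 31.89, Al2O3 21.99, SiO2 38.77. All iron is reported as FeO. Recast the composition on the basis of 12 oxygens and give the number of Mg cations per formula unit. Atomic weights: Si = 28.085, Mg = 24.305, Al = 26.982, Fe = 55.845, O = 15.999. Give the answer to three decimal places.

MgO (M=40.304): mol = 0.20023; Mg = 0.20023, O = 0.20023.
FeO (M=71.844): mol = 0.44388; Fe = 0.44388, O = 0.44388.
Al2O3 (M=101.961): mol = 0.21567; Al = 0.43134, O = 0.64701.
SiO2 (M=60.083): mol = 0.64527; Si = 0.64527, O = 1.29054.
ΣO = 2.58166; factor = 12/ΣO = 4.64817.
Mg apfu = 0.20023 × 4.64817 = 0.931.

0.931 Mg apfu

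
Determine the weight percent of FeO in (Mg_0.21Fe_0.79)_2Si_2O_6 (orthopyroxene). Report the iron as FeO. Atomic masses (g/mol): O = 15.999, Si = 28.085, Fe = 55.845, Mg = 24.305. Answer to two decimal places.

45.30 wt%

M((Mg_0.21Fe_0.79)_2Si_2O_6) = 250.607 g/mol; M(FeO) = 71.844 g/mol.
Moles FeO per formula unit = 1.58 Fe ÷ 1 = 1.5800.
FeO fraction = (1.5800 × 71.844) / 250.607 = 113.514/250.607 = 0.4530.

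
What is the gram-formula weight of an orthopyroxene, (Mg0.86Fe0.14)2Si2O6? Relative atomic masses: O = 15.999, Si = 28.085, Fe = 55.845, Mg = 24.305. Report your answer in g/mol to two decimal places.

The formula mass is the sum 1.72·24.305 + 0.28·55.845 + 2·28.085 + 6·15.999.

209.61 g/mol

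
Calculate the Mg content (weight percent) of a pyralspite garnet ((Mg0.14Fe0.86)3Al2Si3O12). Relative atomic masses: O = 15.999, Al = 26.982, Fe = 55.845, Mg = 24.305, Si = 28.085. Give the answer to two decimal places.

Formula mass = 0.42·24.305 + 2.58·55.845 + 2·26.982 + 3·28.085 + 12·15.999 = 484.495 g/mol, of which 10.208 g is Mg.
So Mg makes up 10.208/484.495 = 0.0211 of the mass, i.e. 2.11%.

2.11 weight percent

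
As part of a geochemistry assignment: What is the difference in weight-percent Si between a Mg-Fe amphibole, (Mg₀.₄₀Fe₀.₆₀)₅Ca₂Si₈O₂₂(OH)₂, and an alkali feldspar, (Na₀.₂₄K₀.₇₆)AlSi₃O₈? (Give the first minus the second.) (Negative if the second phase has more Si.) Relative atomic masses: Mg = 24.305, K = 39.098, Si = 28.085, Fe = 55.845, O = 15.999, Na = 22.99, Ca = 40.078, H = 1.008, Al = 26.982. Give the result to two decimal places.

Si in (Mg₀.₄₀Fe₀.₆₀)₅Ca₂Si₈O₂₂(OH)₂: molar mass 906.973 g/mol; 8×28.085 = 224.680 g → 24.77 wt%.
Si in (Na₀.₂₄K₀.₇₆)AlSi₃O₈: molar mass 274.461 g/mol; 3×28.085 = 84.255 g → 30.70 wt%.
Difference = 24.77 − 30.70 = -5.93 percentage points.

-5.93 percentage points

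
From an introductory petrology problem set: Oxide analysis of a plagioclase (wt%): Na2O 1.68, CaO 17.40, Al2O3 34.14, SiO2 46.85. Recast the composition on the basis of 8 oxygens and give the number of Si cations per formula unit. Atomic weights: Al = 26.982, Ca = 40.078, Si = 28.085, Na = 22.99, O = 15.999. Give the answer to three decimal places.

2.150 Si apfu

Na2O (M=61.979): mol = 0.02711; Na = 0.05422, O = 0.02711.
CaO (M=56.077): mol = 0.31029; Ca = 0.31029, O = 0.31029.
Al2O3 (M=101.961): mol = 0.33483; Al = 0.66966, O = 1.00449.
SiO2 (M=60.083): mol = 0.77975; Si = 0.77975, O = 1.55950.
ΣO = 2.90139; factor = 8/ΣO = 2.75730.
Si apfu = 0.77975 × 2.75730 = 2.150.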